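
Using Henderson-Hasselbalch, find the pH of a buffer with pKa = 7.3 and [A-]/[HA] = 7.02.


pH = pKa + log10([A-]/[HA])
pH = 7.3 + log10(7.02)
pH = 8.1463

8.1463


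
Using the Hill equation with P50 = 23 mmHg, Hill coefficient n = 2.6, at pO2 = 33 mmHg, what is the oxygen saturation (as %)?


Y = pO2^n / (P50^n + pO2^n)
Y = 33^2.6 / (23^2.6 + 33^2.6)
Y = 71.88%

71.88%


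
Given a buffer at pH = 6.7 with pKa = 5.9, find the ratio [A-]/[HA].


[A-]/[HA] = 10^(pH - pKa)
= 10^(6.7 - 5.9)
= 6.3096

6.3096


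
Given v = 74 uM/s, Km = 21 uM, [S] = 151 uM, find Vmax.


Vmax = v * (Km + [S]) / [S]
Vmax = 74 * (21 + 151) / 151
Vmax = 84.2914 uM/s

84.2914 uM/s


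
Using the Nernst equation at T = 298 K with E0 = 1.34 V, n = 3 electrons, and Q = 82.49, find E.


E = E0 - (RT/nF) * ln(Q)
E = 1.34 - (8.314 * 298 / (3 * 96485)) * ln(82.49)
E = 1.3022 V

1.3022 V


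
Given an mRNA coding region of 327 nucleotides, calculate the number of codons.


codons = nucleotides / 3
codons = 327 / 3 = 109

109


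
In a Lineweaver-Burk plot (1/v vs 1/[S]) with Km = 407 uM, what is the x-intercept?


x-intercept = -1/Km
= -1/407
= -0.0025 1/uM

-0.0025 1/uM


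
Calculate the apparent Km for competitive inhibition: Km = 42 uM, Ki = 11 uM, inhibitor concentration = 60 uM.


Km_app = Km * (1 + [I]/Ki)
Km_app = 42 * (1 + 60/11)
Km_app = 271.0909 uM

271.0909 uM


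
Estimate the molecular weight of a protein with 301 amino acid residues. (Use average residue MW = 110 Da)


MW = n_residues * 110 Da
MW = 301 * 110
MW = 33110 Da

33110 Da


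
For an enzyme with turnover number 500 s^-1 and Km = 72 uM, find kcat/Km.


Catalytic efficiency = kcat / Km
= 500 / 72
= 6.9444 uM^-1*s^-1

6.9444 uM^-1*s^-1


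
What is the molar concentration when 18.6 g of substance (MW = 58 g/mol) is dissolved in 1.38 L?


C = (mass / MW) / volume
C = (18.6 / 58) / 1.38
C = 0.2324 M

0.2324 M


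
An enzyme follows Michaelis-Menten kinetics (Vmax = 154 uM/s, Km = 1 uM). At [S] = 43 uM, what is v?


v = Vmax * [S] / (Km + [S])
v = 154 * 43 / (1 + 43)
v = 150.5 uM/s

150.5 uM/s


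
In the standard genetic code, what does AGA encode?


Standard genetic code lookup.
Codon AGA -> Arg

Arg


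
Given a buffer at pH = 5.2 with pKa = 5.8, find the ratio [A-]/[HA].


[A-]/[HA] = 10^(pH - pKa)
= 10^(5.2 - 5.8)
= 0.2512

0.2512


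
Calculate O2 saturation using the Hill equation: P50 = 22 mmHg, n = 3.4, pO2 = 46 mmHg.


Y = pO2^n / (P50^n + pO2^n)
Y = 46^3.4 / (22^3.4 + 46^3.4)
Y = 92.47%

92.47%


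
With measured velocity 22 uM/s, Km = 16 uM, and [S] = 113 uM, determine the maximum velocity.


Vmax = v * (Km + [S]) / [S]
Vmax = 22 * (16 + 113) / 113
Vmax = 25.115 uM/s

25.115 uM/s


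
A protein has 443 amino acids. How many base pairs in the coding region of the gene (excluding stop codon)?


Each amino acid = 1 codon = 3 bp
bp = 443 * 3 = 1329 bp

1329 bp


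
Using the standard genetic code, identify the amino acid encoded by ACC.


Standard genetic code lookup.
Codon ACC -> Thr

Thr


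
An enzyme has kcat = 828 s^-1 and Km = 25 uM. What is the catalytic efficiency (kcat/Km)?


Catalytic efficiency = kcat / Km
= 828 / 25
= 33.12 uM^-1*s^-1

33.12 uM^-1*s^-1


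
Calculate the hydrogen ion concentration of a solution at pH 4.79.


[H+] = 10^(-pH)
[H+] = 10^(-4.79)
[H+] = 1.622e-05 M

1.622e-05 M


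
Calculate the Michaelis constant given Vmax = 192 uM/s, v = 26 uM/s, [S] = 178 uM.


Km = [S] * (Vmax - v) / v
Km = 178 * (192 - 26) / 26
Km = 1136.4615 uM

1136.4615 uM


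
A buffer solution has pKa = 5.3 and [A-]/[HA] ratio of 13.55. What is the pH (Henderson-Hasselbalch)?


pH = pKa + log10([A-]/[HA])
pH = 5.3 + log10(13.55)
pH = 6.4319

6.4319


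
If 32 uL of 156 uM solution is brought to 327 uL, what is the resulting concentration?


C2 = C1 * V1 / V2
C2 = 156 * 32 / 327
C2 = 15.2661 uM

15.2661 uM


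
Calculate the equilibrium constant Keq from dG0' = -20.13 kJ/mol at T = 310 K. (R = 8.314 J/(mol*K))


Keq = exp(-dG0 * 1000 / (R * T))
Keq = exp(-(-20.13) * 1000 / (8.314 * 310))
Keq = 2466.0628

2466.0628


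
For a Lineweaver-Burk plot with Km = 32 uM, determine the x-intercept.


x-intercept = -1/Km
= -1/32
= -0.0312 1/uM

-0.0312 1/uM


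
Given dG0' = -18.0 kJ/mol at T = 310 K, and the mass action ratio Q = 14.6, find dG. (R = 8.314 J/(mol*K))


dG = dG0' + RT * ln(Q) / 1000
dG = -18.0 + 8.314 * 310 * ln(14.6) / 1000
dG = -11.0901 kJ/mol

-11.0901 kJ/mol


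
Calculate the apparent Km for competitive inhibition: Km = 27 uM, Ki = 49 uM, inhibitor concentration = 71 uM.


Km_app = Km * (1 + [I]/Ki)
Km_app = 27 * (1 + 71/49)
Km_app = 66.1224 uM

66.1224 uM


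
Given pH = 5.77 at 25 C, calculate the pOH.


pOH = 14 - pH
pOH = 14 - 5.77
pOH = 8.23

8.23


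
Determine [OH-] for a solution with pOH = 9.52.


[OH-] = 10^(-pOH)
[OH-] = 10^(-9.52)
[OH-] = 3.020e-10 M

3.020e-10 M


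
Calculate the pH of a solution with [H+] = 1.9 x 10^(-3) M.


pH = -log10([H+])
pH = -log10(1.9 x 10^(-3))
pH = 2.7212

2.7212


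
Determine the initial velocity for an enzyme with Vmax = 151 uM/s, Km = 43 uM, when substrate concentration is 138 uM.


v = Vmax * [S] / (Km + [S])
v = 151 * 138 / (43 + 138)
v = 115.1271 uM/s

115.1271 uM/s


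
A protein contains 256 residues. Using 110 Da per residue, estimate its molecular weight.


MW = n_residues * 110 Da
MW = 256 * 110
MW = 28160 Da

28160 Da


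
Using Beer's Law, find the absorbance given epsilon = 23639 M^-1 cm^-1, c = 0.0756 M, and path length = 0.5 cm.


A = epsilon * c * l
A = 23639 * 0.0756 * 0.5
A = 893.5542

893.5542


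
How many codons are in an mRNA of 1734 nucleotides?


codons = nucleotides / 3
codons = 1734 / 3 = 578

578


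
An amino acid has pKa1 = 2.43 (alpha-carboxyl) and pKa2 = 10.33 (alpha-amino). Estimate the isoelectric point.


pI = (pKa1 + pKa2) / 2
pI = (2.43 + 10.33) / 2
pI = 6.38

6.38


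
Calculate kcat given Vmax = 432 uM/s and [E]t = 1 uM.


kcat = Vmax / [E]t
kcat = 432 / 1
kcat = 432.0 s^-1

432.0 s^-1


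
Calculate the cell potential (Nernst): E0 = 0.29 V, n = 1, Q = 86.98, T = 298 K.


E = E0 - (RT/nF) * ln(Q)
E = 0.29 - (8.314 * 298 / (1 * 96485)) * ln(86.98)
E = 0.1753 V

0.1753 V


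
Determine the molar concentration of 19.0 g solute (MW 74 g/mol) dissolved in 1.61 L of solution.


C = (mass / MW) / volume
C = (19.0 / 74) / 1.61
C = 0.1595 M

0.1595 M


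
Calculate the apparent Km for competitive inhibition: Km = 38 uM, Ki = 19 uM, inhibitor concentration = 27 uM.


Km_app = Km * (1 + [I]/Ki)
Km_app = 38 * (1 + 27/19)
Km_app = 92.0 uM

92.0 uM


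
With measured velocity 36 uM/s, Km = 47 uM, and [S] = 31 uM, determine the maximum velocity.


Vmax = v * (Km + [S]) / [S]
Vmax = 36 * (47 + 31) / 31
Vmax = 90.5806 uM/s

90.5806 uM/s


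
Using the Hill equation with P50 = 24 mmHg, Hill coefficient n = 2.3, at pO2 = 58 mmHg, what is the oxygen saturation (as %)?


Y = pO2^n / (P50^n + pO2^n)
Y = 58^2.3 / (24^2.3 + 58^2.3)
Y = 88.39%

88.39%


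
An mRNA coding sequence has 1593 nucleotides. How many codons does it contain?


codons = nucleotides / 3
codons = 1593 / 3 = 531

531


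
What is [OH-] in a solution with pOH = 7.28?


[OH-] = 10^(-pOH)
[OH-] = 10^(-7.28)
[OH-] = 5.248e-08 M

5.248e-08 M


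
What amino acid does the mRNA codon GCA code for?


Standard genetic code lookup.
Codon GCA -> Ala

Ala


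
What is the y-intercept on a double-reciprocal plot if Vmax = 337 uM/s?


y-intercept = 1/Vmax
= 1/337
= 0.003 s/uM

0.003 s/uM


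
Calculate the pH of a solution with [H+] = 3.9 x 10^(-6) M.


pH = -log10([H+])
pH = -log10(3.9 x 10^(-6))
pH = 5.4089

5.4089


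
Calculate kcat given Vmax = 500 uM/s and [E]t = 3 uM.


kcat = Vmax / [E]t
kcat = 500 / 3
kcat = 166.6667 s^-1

166.6667 s^-1


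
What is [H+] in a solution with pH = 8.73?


[H+] = 10^(-pH)
[H+] = 10^(-8.73)
[H+] = 1.862e-09 M

1.862e-09 M


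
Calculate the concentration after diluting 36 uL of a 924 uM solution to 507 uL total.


C2 = C1 * V1 / V2
C2 = 924 * 36 / 507
C2 = 65.6095 uM

65.6095 uM


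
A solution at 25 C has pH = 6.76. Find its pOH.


pOH = 14 - pH
pOH = 14 - 6.76
pOH = 7.24

7.24


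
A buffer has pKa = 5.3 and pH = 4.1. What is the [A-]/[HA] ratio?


[A-]/[HA] = 10^(pH - pKa)
= 10^(4.1 - 5.3)
= 0.0631

0.0631


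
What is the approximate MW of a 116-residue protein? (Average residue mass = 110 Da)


MW = n_residues * 110 Da
MW = 116 * 110
MW = 12760 Da

12760 Da


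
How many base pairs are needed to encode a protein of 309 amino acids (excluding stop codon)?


Each amino acid = 1 codon = 3 bp
bp = 309 * 3 = 927 bp

927 bp


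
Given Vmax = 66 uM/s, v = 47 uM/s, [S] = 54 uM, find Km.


Km = [S] * (Vmax - v) / v
Km = 54 * (66 - 47) / 47
Km = 21.8298 uM

21.8298 uM


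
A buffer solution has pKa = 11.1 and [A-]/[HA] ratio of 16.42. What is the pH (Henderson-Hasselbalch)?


pH = pKa + log10([A-]/[HA])
pH = 11.1 + log10(16.42)
pH = 12.3154

12.3154


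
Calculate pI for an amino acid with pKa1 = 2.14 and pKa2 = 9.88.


pI = (pKa1 + pKa2) / 2
pI = (2.14 + 9.88) / 2
pI = 6.01

6.01


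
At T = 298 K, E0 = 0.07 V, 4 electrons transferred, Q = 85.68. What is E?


E = E0 - (RT/nF) * ln(Q)
E = 0.07 - (8.314 * 298 / (4 * 96485)) * ln(85.68)
E = 0.0414 V

0.0414 V


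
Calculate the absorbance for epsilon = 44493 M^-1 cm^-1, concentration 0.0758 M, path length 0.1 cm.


A = epsilon * c * l
A = 44493 * 0.0758 * 0.1
A = 337.2569

337.2569


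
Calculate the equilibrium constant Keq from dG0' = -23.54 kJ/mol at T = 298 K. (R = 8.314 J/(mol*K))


Keq = exp(-dG0 * 1000 / (R * T))
Keq = exp(-(-23.54) * 1000 / (8.314 * 298))
Keq = 13376.2698

13376.2698


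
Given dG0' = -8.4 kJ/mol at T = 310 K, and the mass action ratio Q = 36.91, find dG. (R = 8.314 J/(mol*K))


dG = dG0' + RT * ln(Q) / 1000
dG = -8.4 + 8.314 * 310 * ln(36.91) / 1000
dG = 0.9003 kJ/mol

0.9003 kJ/mol


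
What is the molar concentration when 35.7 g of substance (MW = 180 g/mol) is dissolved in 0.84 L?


C = (mass / MW) / volume
C = (35.7 / 180) / 0.84
C = 0.2361 M

0.2361 M


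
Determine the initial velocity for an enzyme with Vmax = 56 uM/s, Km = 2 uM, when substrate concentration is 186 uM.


v = Vmax * [S] / (Km + [S])
v = 56 * 186 / (2 + 186)
v = 55.4043 uM/s

55.4043 uM/s


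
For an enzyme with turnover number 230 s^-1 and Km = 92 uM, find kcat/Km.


Catalytic efficiency = kcat / Km
= 230 / 92
= 2.5 uM^-1*s^-1

2.5 uM^-1*s^-1


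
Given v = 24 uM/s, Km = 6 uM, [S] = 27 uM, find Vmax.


Vmax = v * (Km + [S]) / [S]
Vmax = 24 * (6 + 27) / 27
Vmax = 29.3333 uM/s

29.3333 uM/s


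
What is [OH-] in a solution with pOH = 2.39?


[OH-] = 10^(-pOH)
[OH-] = 10^(-2.39)
[OH-] = 0.0041 M

0.0041 M


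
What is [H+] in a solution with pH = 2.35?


[H+] = 10^(-pH)
[H+] = 10^(-2.35)
[H+] = 0.0045 M

0.0045 M


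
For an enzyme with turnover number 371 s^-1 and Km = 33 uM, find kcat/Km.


Catalytic efficiency = kcat / Km
= 371 / 33
= 11.2424 uM^-1*s^-1

11.2424 uM^-1*s^-1


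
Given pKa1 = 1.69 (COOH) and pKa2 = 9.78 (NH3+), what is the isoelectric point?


pI = (pKa1 + pKa2) / 2
pI = (1.69 + 9.78) / 2
pI = 5.735

5.735


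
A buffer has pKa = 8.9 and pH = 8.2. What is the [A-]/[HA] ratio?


[A-]/[HA] = 10^(pH - pKa)
= 10^(8.2 - 8.9)
= 0.1995

0.1995


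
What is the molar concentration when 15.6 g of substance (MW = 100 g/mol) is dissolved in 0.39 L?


C = (mass / MW) / volume
C = (15.6 / 100) / 0.39
C = 0.4 M

0.4 M


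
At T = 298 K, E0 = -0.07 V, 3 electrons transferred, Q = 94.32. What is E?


E = E0 - (RT/nF) * ln(Q)
E = -0.07 - (8.314 * 298 / (3 * 96485)) * ln(94.32)
E = -0.1089 V

-0.1089 V


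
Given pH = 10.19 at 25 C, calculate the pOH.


pOH = 14 - pH
pOH = 14 - 10.19
pOH = 3.81

3.81


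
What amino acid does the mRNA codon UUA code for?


Standard genetic code lookup.
Codon UUA -> Leu

Leu


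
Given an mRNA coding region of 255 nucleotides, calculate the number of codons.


codons = nucleotides / 3
codons = 255 / 3 = 85

85


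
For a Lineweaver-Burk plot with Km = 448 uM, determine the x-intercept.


x-intercept = -1/Km
= -1/448
= -0.0022 1/uM

-0.0022 1/uM


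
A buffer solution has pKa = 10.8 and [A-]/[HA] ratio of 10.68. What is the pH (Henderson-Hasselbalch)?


pH = pKa + log10([A-]/[HA])
pH = 10.8 + log10(10.68)
pH = 11.8286

11.8286


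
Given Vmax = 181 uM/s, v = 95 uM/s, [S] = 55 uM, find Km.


Km = [S] * (Vmax - v) / v
Km = 55 * (181 - 95) / 95
Km = 49.7895 uM

49.7895 uM


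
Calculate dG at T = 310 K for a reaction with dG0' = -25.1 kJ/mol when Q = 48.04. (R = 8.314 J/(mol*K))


dG = dG0' + RT * ln(Q) / 1000
dG = -25.1 + 8.314 * 310 * ln(48.04) / 1000
dG = -15.1205 kJ/mol

-15.1205 kJ/mol


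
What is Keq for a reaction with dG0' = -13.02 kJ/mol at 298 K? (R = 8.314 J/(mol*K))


Keq = exp(-dG0 * 1000 / (R * T))
Keq = exp(-(-13.02) * 1000 / (8.314 * 298))
Keq = 191.5493

191.5493


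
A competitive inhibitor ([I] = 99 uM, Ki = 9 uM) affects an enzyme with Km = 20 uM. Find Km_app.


Km_app = Km * (1 + [I]/Ki)
Km_app = 20 * (1 + 99/9)
Km_app = 240.0 uM

240.0 uM


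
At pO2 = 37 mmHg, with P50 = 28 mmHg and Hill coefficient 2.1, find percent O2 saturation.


Y = pO2^n / (P50^n + pO2^n)
Y = 37^2.1 / (28^2.1 + 37^2.1)
Y = 64.23%

64.23%


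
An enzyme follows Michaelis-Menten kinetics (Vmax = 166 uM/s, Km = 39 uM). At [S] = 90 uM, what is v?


v = Vmax * [S] / (Km + [S])
v = 166 * 90 / (39 + 90)
v = 115.814 uM/s

115.814 uM/s


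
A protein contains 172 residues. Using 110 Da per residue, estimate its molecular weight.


MW = n_residues * 110 Da
MW = 172 * 110
MW = 18920 Da

18920 Da


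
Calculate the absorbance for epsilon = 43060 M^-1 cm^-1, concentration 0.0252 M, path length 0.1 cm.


A = epsilon * c * l
A = 43060 * 0.0252 * 0.1
A = 108.5112

108.5112


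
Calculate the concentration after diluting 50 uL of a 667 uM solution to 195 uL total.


C2 = C1 * V1 / V2
C2 = 667 * 50 / 195
C2 = 171.0256 uM

171.0256 uM


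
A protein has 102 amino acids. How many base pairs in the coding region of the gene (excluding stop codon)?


Each amino acid = 1 codon = 3 bp
bp = 102 * 3 = 306 bp

306 bp


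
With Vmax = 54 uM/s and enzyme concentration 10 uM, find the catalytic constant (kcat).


kcat = Vmax / [E]t
kcat = 54 / 10
kcat = 5.4 s^-1

5.4 s^-1


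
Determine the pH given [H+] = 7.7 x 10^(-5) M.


pH = -log10([H+])
pH = -log10(7.7 x 10^(-5))
pH = 4.1135

4.1135


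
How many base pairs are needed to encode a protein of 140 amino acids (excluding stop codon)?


Each amino acid = 1 codon = 3 bp
bp = 140 * 3 = 420 bp

420 bp


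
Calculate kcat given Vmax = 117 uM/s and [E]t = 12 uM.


kcat = Vmax / [E]t
kcat = 117 / 12
kcat = 9.75 s^-1

9.75 s^-1


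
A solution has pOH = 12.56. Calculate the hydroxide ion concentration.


[OH-] = 10^(-pOH)
[OH-] = 10^(-12.56)
[OH-] = 2.754e-13 M

2.754e-13 M


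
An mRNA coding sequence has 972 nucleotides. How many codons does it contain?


codons = nucleotides / 3
codons = 972 / 3 = 324

324


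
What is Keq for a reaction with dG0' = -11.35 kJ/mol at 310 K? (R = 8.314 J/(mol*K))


Keq = exp(-dG0 * 1000 / (R * T))
Keq = exp(-(-11.35) * 1000 / (8.314 * 310))
Keq = 81.7581

81.7581


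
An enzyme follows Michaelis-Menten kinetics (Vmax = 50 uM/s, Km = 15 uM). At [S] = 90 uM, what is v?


v = Vmax * [S] / (Km + [S])
v = 50 * 90 / (15 + 90)
v = 42.8571 uM/s

42.8571 uM/s


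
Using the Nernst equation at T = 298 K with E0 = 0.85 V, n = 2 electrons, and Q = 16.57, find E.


E = E0 - (RT/nF) * ln(Q)
E = 0.85 - (8.314 * 298 / (2 * 96485)) * ln(16.57)
E = 0.814 V

0.814 V


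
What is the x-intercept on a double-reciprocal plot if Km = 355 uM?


x-intercept = -1/Km
= -1/355
= -0.0028 1/uM

-0.0028 1/uM


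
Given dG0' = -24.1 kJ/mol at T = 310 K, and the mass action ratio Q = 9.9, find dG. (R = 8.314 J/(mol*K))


dG = dG0' + RT * ln(Q) / 1000
dG = -24.1 + 8.314 * 310 * ln(9.9) / 1000
dG = -18.1914 kJ/mol

-18.1914 kJ/mol


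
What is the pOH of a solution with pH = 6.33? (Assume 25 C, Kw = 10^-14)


pOH = 14 - pH
pOH = 14 - 6.33
pOH = 7.67

7.67


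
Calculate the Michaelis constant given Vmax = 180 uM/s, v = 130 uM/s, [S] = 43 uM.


Km = [S] * (Vmax - v) / v
Km = 43 * (180 - 130) / 130
Km = 16.5385 uM

16.5385 uM


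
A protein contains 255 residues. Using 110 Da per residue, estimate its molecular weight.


MW = n_residues * 110 Da
MW = 255 * 110
MW = 28050 Da

28050 Da


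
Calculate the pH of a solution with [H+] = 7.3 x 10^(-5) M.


pH = -log10([H+])
pH = -log10(7.3 x 10^(-5))
pH = 4.1367

4.1367


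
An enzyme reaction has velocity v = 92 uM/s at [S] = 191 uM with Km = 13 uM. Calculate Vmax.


Vmax = v * (Km + [S]) / [S]
Vmax = 92 * (13 + 191) / 191
Vmax = 98.2618 uM/s

98.2618 uM/s


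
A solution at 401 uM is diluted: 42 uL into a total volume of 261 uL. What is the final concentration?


C2 = C1 * V1 / V2
C2 = 401 * 42 / 261
C2 = 64.5287 uM

64.5287 uM


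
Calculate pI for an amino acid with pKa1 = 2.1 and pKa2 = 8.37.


pI = (pKa1 + pKa2) / 2
pI = (2.1 + 8.37) / 2
pI = 5.235

5.235


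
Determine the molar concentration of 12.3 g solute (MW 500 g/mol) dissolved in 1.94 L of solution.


C = (mass / MW) / volume
C = (12.3 / 500) / 1.94
C = 0.0127 M

0.0127 M


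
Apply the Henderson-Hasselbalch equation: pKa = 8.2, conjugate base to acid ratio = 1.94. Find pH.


pH = pKa + log10([A-]/[HA])
pH = 8.2 + log10(1.94)
pH = 8.4878

8.4878


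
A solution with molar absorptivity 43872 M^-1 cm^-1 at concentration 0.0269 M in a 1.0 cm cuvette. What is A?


A = epsilon * c * l
A = 43872 * 0.0269 * 1.0
A = 1180.1568

1180.1568


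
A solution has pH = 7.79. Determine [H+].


[H+] = 10^(-pH)
[H+] = 10^(-7.79)
[H+] = 1.622e-08 M

1.622e-08 M


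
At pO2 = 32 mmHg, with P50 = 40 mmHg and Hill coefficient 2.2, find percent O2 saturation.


Y = pO2^n / (P50^n + pO2^n)
Y = 32^2.2 / (40^2.2 + 32^2.2)
Y = 37.97%

37.97%


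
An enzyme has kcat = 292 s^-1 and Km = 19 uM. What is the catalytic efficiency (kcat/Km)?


Catalytic efficiency = kcat / Km
= 292 / 19
= 15.3684 uM^-1*s^-1

15.3684 uM^-1*s^-1


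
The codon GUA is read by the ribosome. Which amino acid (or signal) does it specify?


Standard genetic code lookup.
Codon GUA -> Val

Val


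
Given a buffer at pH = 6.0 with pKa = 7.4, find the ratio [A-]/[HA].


[A-]/[HA] = 10^(pH - pKa)
= 10^(6.0 - 7.4)
= 0.0398

0.0398


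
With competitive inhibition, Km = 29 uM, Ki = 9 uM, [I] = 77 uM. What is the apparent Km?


Km_app = Km * (1 + [I]/Ki)
Km_app = 29 * (1 + 77/9)
Km_app = 277.1111 uM

277.1111 uM


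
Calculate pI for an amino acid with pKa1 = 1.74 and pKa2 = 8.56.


pI = (pKa1 + pKa2) / 2
pI = (1.74 + 8.56) / 2
pI = 5.15

5.15


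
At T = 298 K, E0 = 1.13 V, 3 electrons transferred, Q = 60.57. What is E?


E = E0 - (RT/nF) * ln(Q)
E = 1.13 - (8.314 * 298 / (3 * 96485)) * ln(60.57)
E = 1.0949 V

1.0949 V


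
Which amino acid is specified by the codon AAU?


Standard genetic code lookup.
Codon AAU -> Asn

Asn


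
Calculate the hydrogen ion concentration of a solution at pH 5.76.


[H+] = 10^(-pH)
[H+] = 10^(-5.76)
[H+] = 1.738e-06 M

1.738e-06 M


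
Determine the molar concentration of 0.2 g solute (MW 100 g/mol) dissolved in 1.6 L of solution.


C = (mass / MW) / volume
C = (0.2 / 100) / 1.6
C = 0.0013 M

0.0013 M


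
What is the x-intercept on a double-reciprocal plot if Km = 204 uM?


x-intercept = -1/Km
= -1/204
= -0.0049 1/uM

-0.0049 1/uM


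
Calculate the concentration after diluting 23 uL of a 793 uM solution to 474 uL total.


C2 = C1 * V1 / V2
C2 = 793 * 23 / 474
C2 = 38.4789 uM

38.4789 uM


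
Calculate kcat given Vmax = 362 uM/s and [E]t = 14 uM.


kcat = Vmax / [E]t
kcat = 362 / 14
kcat = 25.8571 s^-1

25.8571 s^-1


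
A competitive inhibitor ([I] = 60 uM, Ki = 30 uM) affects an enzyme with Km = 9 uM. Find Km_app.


Km_app = Km * (1 + [I]/Ki)
Km_app = 9 * (1 + 60/30)
Km_app = 27.0 uM

27.0 uM


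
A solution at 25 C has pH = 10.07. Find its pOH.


pOH = 14 - pH
pOH = 14 - 10.07
pOH = 3.93

3.93


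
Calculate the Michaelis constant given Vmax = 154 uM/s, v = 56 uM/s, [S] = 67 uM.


Km = [S] * (Vmax - v) / v
Km = 67 * (154 - 56) / 56
Km = 117.25 uM

117.25 uM


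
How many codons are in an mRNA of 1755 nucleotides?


codons = nucleotides / 3
codons = 1755 / 3 = 585

585


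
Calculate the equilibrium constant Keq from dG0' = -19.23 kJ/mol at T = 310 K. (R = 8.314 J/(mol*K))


Keq = exp(-dG0 * 1000 / (R * T))
Keq = exp(-(-19.23) * 1000 / (8.314 * 310))
Keq = 1739.2007

1739.2007


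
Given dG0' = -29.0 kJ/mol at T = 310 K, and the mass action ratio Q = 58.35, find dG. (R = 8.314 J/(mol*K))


dG = dG0' + RT * ln(Q) / 1000
dG = -29.0 + 8.314 * 310 * ln(58.35) / 1000
dG = -18.5194 kJ/mol

-18.5194 kJ/mol


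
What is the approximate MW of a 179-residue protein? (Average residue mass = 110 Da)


MW = n_residues * 110 Da
MW = 179 * 110
MW = 19690 Da

19690 Da


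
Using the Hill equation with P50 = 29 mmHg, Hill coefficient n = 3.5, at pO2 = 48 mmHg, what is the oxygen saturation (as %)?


Y = pO2^n / (P50^n + pO2^n)
Y = 48^3.5 / (29^3.5 + 48^3.5)
Y = 85.37%

85.37%


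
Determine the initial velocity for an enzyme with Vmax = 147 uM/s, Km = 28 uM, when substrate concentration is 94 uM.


v = Vmax * [S] / (Km + [S])
v = 147 * 94 / (28 + 94)
v = 113.2623 uM/s

113.2623 uM/s


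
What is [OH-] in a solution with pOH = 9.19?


[OH-] = 10^(-pOH)
[OH-] = 10^(-9.19)
[OH-] = 6.457e-10 M

6.457e-10 M


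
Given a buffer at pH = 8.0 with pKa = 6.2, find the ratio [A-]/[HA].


[A-]/[HA] = 10^(pH - pKa)
= 10^(8.0 - 6.2)
= 63.0957

63.0957


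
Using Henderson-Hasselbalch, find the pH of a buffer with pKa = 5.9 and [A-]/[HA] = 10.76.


pH = pKa + log10([A-]/[HA])
pH = 5.9 + log10(10.76)
pH = 6.9318

6.9318


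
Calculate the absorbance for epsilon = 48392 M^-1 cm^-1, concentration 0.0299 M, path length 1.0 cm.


A = epsilon * c * l
A = 48392 * 0.0299 * 1.0
A = 1446.9208

1446.9208


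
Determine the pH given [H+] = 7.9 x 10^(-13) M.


pH = -log10([H+])
pH = -log10(7.9 x 10^(-13))
pH = 12.1024

12.1024


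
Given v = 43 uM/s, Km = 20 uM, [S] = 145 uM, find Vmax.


Vmax = v * (Km + [S]) / [S]
Vmax = 43 * (20 + 145) / 145
Vmax = 48.931 uM/s

48.931 uM/s


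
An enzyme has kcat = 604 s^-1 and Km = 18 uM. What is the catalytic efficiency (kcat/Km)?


Catalytic efficiency = kcat / Km
= 604 / 18
= 33.5556 uM^-1*s^-1

33.5556 uM^-1*s^-1


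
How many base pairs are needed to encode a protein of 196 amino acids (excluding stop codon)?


Each amino acid = 1 codon = 3 bp
bp = 196 * 3 = 588 bp

588 bp


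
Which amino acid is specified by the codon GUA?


Standard genetic code lookup.
Codon GUA -> Val

Val


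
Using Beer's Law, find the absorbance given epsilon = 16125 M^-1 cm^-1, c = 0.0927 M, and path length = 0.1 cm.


A = epsilon * c * l
A = 16125 * 0.0927 * 0.1
A = 149.4788

149.4788


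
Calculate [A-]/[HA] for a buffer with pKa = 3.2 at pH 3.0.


[A-]/[HA] = 10^(pH - pKa)
= 10^(3.0 - 3.2)
= 0.631

0.631


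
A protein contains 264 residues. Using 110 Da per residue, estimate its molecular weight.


MW = n_residues * 110 Da
MW = 264 * 110
MW = 29040 Da

29040 Da


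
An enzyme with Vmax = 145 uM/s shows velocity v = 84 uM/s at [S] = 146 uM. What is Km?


Km = [S] * (Vmax - v) / v
Km = 146 * (145 - 84) / 84
Km = 106.0238 uM

106.0238 uM


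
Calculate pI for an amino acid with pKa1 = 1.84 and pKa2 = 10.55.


pI = (pKa1 + pKa2) / 2
pI = (1.84 + 10.55) / 2
pI = 6.195

6.195


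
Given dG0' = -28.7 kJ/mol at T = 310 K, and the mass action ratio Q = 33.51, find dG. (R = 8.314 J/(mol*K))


dG = dG0' + RT * ln(Q) / 1000
dG = -28.7 + 8.314 * 310 * ln(33.51) / 1000
dG = -19.6488 kJ/mol

-19.6488 kJ/mol


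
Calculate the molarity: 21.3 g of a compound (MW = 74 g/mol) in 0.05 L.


C = (mass / MW) / volume
C = (21.3 / 74) / 0.05
C = 5.7568 M

5.7568 M


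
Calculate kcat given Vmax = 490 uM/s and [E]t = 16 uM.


kcat = Vmax / [E]t
kcat = 490 / 16
kcat = 30.625 s^-1

30.625 s^-1


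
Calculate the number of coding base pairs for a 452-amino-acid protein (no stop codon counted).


Each amino acid = 1 codon = 3 bp
bp = 452 * 3 = 1356 bp

1356 bp


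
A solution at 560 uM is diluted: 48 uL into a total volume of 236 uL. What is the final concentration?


C2 = C1 * V1 / V2
C2 = 560 * 48 / 236
C2 = 113.8983 uM

113.8983 uM


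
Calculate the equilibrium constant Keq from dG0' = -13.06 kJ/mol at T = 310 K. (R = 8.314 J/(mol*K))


Keq = exp(-dG0 * 1000 / (R * T))
Keq = exp(-(-13.06) * 1000 / (8.314 * 310))
Keq = 158.7356

158.7356


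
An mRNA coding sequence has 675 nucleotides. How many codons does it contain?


codons = nucleotides / 3
codons = 675 / 3 = 225

225


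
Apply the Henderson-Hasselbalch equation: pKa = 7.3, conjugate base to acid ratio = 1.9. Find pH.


pH = pKa + log10([A-]/[HA])
pH = 7.3 + log10(1.9)
pH = 7.5788

7.5788


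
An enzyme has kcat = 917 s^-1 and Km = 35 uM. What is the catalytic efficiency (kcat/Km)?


Catalytic efficiency = kcat / Km
= 917 / 35
= 26.2 uM^-1*s^-1

26.2 uM^-1*s^-1


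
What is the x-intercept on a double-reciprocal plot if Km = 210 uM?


x-intercept = -1/Km
= -1/210
= -0.0048 1/uM

-0.0048 1/uM


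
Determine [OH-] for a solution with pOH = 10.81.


[OH-] = 10^(-pOH)
[OH-] = 10^(-10.81)
[OH-] = 1.549e-11 M

1.549e-11 M


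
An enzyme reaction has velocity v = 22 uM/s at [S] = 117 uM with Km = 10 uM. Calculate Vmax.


Vmax = v * (Km + [S]) / [S]
Vmax = 22 * (10 + 117) / 117
Vmax = 23.8803 uM/s

23.8803 uM/s


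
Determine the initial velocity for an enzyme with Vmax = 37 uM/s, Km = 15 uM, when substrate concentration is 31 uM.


v = Vmax * [S] / (Km + [S])
v = 37 * 31 / (15 + 31)
v = 24.9348 uM/s

24.9348 uM/s


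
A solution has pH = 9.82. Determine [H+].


[H+] = 10^(-pH)
[H+] = 10^(-9.82)
[H+] = 1.514e-10 M

1.514e-10 M


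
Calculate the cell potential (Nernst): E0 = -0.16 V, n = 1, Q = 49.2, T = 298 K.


E = E0 - (RT/nF) * ln(Q)
E = -0.16 - (8.314 * 298 / (1 * 96485)) * ln(49.2)
E = -0.26 V

-0.26 V


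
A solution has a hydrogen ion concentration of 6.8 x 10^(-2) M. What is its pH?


pH = -log10([H+])
pH = -log10(6.8 x 10^(-2))
pH = 1.1675

1.1675


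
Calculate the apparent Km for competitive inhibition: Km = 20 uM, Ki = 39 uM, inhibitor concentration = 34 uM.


Km_app = Km * (1 + [I]/Ki)
Km_app = 20 * (1 + 34/39)
Km_app = 37.4359 uM

37.4359 uM


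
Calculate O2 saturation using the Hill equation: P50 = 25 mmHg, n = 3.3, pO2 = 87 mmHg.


Y = pO2^n / (P50^n + pO2^n)
Y = 87^3.3 / (25^3.3 + 87^3.3)
Y = 98.39%

98.39%


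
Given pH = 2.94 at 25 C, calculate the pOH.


pOH = 14 - pH
pOH = 14 - 2.94
pOH = 11.06

11.06


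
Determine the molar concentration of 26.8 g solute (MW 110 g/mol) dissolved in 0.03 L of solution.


C = (mass / MW) / volume
C = (26.8 / 110) / 0.03
C = 8.1212 M

8.1212 M


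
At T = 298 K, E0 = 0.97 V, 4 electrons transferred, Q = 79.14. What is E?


E = E0 - (RT/nF) * ln(Q)
E = 0.97 - (8.314 * 298 / (4 * 96485)) * ln(79.14)
E = 0.9419 V

0.9419 V


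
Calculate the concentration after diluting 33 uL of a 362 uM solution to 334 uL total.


C2 = C1 * V1 / V2
C2 = 362 * 33 / 334
C2 = 35.7665 uM

35.7665 uM


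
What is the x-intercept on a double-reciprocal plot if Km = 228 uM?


x-intercept = -1/Km
= -1/228
= -0.0044 1/uM

-0.0044 1/uM


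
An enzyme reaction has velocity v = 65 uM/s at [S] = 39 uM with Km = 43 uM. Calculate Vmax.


Vmax = v * (Km + [S]) / [S]
Vmax = 65 * (43 + 39) / 39
Vmax = 136.6667 uM/s

136.6667 uM/s


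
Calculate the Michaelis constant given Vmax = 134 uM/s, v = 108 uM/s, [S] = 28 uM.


Km = [S] * (Vmax - v) / v
Km = 28 * (134 - 108) / 108
Km = 6.7407 uM

6.7407 uM


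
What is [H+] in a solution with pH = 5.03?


[H+] = 10^(-pH)
[H+] = 10^(-5.03)
[H+] = 9.333e-06 M

9.333e-06 M


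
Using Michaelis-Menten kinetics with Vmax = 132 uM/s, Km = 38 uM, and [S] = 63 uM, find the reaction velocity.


v = Vmax * [S] / (Km + [S])
v = 132 * 63 / (38 + 63)
v = 82.3366 uM/s

82.3366 uM/s


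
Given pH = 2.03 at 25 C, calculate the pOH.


pOH = 14 - pH
pOH = 14 - 2.03
pOH = 11.97

11.97


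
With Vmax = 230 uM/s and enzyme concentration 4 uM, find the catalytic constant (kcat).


kcat = Vmax / [E]t
kcat = 230 / 4
kcat = 57.5 s^-1

57.5 s^-1


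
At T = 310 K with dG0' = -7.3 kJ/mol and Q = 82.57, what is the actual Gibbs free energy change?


dG = dG0' + RT * ln(Q) / 1000
dG = -7.3 + 8.314 * 310 * ln(82.57) / 1000
dG = 4.0755 kJ/mol

4.0755 kJ/mol


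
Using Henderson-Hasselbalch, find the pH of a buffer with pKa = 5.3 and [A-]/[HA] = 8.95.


pH = pKa + log10([A-]/[HA])
pH = 5.3 + log10(8.95)
pH = 6.2518

6.2518


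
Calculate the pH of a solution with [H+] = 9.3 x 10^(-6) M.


pH = -log10([H+])
pH = -log10(9.3 x 10^(-6))
pH = 5.0315

5.0315


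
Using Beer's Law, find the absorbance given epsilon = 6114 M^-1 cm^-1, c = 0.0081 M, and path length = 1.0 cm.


A = epsilon * c * l
A = 6114 * 0.0081 * 1.0
A = 49.5234

49.5234


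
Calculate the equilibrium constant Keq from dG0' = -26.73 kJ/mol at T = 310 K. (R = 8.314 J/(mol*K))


Keq = exp(-dG0 * 1000 / (R * T))
Keq = exp(-(-26.73) * 1000 / (8.314 * 310))
Keq = 31925.4208

31925.4208


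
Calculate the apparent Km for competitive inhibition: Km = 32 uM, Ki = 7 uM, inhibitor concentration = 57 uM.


Km_app = Km * (1 + [I]/Ki)
Km_app = 32 * (1 + 57/7)
Km_app = 292.5714 uM

292.5714 uM


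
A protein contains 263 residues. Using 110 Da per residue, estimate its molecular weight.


MW = n_residues * 110 Da
MW = 263 * 110
MW = 28930 Da

28930 Da


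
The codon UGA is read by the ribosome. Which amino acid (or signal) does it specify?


Standard genetic code lookup.
Codon UGA -> Stop

Stop


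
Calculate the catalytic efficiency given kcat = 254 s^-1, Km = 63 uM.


Catalytic efficiency = kcat / Km
= 254 / 63
= 4.0317 uM^-1*s^-1

4.0317 uM^-1*s^-1


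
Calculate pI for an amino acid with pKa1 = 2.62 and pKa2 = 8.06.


pI = (pKa1 + pKa2) / 2
pI = (2.62 + 8.06) / 2
pI = 5.34

5.34


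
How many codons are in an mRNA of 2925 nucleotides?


codons = nucleotides / 3
codons = 2925 / 3 = 975

975


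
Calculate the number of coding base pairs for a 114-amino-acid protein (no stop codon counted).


Each amino acid = 1 codon = 3 bp
bp = 114 * 3 = 342 bp

342 bp


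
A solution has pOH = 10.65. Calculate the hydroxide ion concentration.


[OH-] = 10^(-pOH)
[OH-] = 10^(-10.65)
[OH-] = 2.239e-11 M

2.239e-11 M


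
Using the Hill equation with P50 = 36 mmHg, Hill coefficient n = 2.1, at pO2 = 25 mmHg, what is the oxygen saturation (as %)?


Y = pO2^n / (P50^n + pO2^n)
Y = 25^2.1 / (36^2.1 + 25^2.1)
Y = 31.74%

31.74%


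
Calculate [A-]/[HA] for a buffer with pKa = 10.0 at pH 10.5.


[A-]/[HA] = 10^(pH - pKa)
= 10^(10.5 - 10.0)
= 3.1623

3.1623


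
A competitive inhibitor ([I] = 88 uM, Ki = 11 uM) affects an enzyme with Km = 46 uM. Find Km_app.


Km_app = Km * (1 + [I]/Ki)
Km_app = 46 * (1 + 88/11)
Km_app = 414.0 uM

414.0 uM


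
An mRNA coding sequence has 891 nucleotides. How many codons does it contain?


codons = nucleotides / 3
codons = 891 / 3 = 297

297


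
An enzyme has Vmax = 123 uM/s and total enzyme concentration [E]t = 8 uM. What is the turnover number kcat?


kcat = Vmax / [E]t
kcat = 123 / 8
kcat = 15.375 s^-1

15.375 s^-1


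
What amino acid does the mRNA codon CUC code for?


Standard genetic code lookup.
Codon CUC -> Leu

Leu


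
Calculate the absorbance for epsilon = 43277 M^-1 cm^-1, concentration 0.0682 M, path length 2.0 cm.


A = epsilon * c * l
A = 43277 * 0.0682 * 2.0
A = 5902.9828

5902.9828


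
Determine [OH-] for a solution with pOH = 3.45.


[OH-] = 10^(-pOH)
[OH-] = 10^(-3.45)
[OH-] = 3.548e-04 M

3.548e-04 M


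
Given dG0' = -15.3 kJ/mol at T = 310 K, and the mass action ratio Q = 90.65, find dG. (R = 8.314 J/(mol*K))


dG = dG0' + RT * ln(Q) / 1000
dG = -15.3 + 8.314 * 310 * ln(90.65) / 1000
dG = -3.6839 kJ/mol

-3.6839 kJ/mol


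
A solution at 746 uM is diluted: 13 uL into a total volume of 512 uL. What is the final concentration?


C2 = C1 * V1 / V2
C2 = 746 * 13 / 512
C2 = 18.9414 uM

18.9414 uM


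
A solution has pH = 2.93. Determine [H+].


[H+] = 10^(-pH)
[H+] = 10^(-2.93)
[H+] = 0.0012 M

0.0012 M


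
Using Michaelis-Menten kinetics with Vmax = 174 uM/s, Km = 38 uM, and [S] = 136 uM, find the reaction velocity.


v = Vmax * [S] / (Km + [S])
v = 174 * 136 / (38 + 136)
v = 136.0 uM/s

136.0 uM/s


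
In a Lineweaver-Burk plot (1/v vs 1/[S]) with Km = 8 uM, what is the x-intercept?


x-intercept = -1/Km
= -1/8
= -0.125 1/uM

-0.125 1/uM


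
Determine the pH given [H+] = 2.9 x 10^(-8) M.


pH = -log10([H+])
pH = -log10(2.9 x 10^(-8))
pH = 7.5376

7.5376


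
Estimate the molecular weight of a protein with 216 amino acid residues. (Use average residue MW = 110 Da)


MW = n_residues * 110 Da
MW = 216 * 110
MW = 23760 Da

23760 Da


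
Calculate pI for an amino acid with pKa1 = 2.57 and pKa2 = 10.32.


pI = (pKa1 + pKa2) / 2
pI = (2.57 + 10.32) / 2
pI = 6.445

6.445


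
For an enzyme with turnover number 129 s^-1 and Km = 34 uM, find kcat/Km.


Catalytic efficiency = kcat / Km
= 129 / 34
= 3.7941 uM^-1*s^-1

3.7941 uM^-1*s^-1


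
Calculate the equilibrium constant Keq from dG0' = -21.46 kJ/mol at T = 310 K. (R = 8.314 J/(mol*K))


Keq = exp(-dG0 * 1000 / (R * T))
Keq = exp(-(-21.46) * 1000 / (8.314 * 310))
Keq = 4131.5754

4131.5754


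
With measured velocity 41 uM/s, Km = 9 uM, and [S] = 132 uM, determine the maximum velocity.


Vmax = v * (Km + [S]) / [S]
Vmax = 41 * (9 + 132) / 132
Vmax = 43.7955 uM/s

43.7955 uM/s


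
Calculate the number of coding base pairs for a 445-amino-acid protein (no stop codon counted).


Each amino acid = 1 codon = 3 bp
bp = 445 * 3 = 1335 bp

1335 bp


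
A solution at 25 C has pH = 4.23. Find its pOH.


pOH = 14 - pH
pOH = 14 - 4.23
pOH = 9.77

9.77


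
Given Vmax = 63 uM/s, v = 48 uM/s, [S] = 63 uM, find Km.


Km = [S] * (Vmax - v) / v
Km = 63 * (63 - 48) / 48
Km = 19.6875 uM

19.6875 uM


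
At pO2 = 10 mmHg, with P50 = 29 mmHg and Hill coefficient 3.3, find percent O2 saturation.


Y = pO2^n / (P50^n + pO2^n)
Y = 10^3.3 / (29^3.3 + 10^3.3)
Y = 2.89%

2.89%


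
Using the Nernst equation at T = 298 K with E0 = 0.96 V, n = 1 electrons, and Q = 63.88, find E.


E = E0 - (RT/nF) * ln(Q)
E = 0.96 - (8.314 * 298 / (1 * 96485)) * ln(63.88)
E = 0.8533 V

0.8533 V


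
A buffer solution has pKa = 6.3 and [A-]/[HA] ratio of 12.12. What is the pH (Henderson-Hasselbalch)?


pH = pKa + log10([A-]/[HA])
pH = 6.3 + log10(12.12)
pH = 7.3835

7.3835


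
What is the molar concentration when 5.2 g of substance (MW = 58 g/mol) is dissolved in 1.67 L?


C = (mass / MW) / volume
C = (5.2 / 58) / 1.67
C = 0.0537 M

0.0537 M


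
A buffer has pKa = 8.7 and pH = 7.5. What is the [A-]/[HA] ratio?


[A-]/[HA] = 10^(pH - pKa)
= 10^(7.5 - 8.7)
= 0.0631

0.0631


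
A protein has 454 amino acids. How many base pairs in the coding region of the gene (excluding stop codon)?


Each amino acid = 1 codon = 3 bp
bp = 454 * 3 = 1362 bp

1362 bp


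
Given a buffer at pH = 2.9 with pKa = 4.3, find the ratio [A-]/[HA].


[A-]/[HA] = 10^(pH - pKa)
= 10^(2.9 - 4.3)
= 0.0398

0.0398


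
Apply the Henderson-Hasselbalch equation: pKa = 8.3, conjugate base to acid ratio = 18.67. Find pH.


pH = pKa + log10([A-]/[HA])
pH = 8.3 + log10(18.67)
pH = 9.5711

9.5711


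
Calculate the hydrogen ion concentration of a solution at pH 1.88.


[H+] = 10^(-pH)
[H+] = 10^(-1.88)
[H+] = 0.0132 M

0.0132 M


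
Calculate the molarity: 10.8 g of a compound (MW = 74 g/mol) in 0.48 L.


C = (mass / MW) / volume
C = (10.8 / 74) / 0.48
C = 0.3041 M

0.3041 M


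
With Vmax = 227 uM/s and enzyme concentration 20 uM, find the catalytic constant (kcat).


kcat = Vmax / [E]t
kcat = 227 / 20
kcat = 11.35 s^-1

11.35 s^-1


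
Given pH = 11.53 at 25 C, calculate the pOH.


pOH = 14 - pH
pOH = 14 - 11.53
pOH = 2.47

2.47


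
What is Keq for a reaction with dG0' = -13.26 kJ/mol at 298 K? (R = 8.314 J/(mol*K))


Keq = exp(-dG0 * 1000 / (R * T))
Keq = exp(-(-13.26) * 1000 / (8.314 * 298))
Keq = 211.0329

211.0329


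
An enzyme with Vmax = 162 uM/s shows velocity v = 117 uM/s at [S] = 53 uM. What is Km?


Km = [S] * (Vmax - v) / v
Km = 53 * (162 - 117) / 117
Km = 20.3846 uM

20.3846 uM


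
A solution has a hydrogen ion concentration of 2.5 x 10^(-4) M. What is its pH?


pH = -log10([H+])
pH = -log10(2.5 x 10^(-4))
pH = 3.6021

3.6021


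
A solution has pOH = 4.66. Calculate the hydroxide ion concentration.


[OH-] = 10^(-pOH)
[OH-] = 10^(-4.66)
[OH-] = 2.188e-05 M

2.188e-05 M


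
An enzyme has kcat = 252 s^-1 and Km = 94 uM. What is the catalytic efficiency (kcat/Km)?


Catalytic efficiency = kcat / Km
= 252 / 94
= 2.6809 uM^-1*s^-1

2.6809 uM^-1*s^-1


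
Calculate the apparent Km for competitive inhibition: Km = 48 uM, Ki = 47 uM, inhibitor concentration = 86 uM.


Km_app = Km * (1 + [I]/Ki)
Km_app = 48 * (1 + 86/47)
Km_app = 135.8298 uM

135.8298 uM


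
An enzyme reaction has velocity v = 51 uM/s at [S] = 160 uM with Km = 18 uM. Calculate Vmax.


Vmax = v * (Km + [S]) / [S]
Vmax = 51 * (18 + 160) / 160
Vmax = 56.7375 uM/s

56.7375 uM/s


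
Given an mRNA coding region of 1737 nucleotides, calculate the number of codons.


codons = nucleotides / 3
codons = 1737 / 3 = 579

579


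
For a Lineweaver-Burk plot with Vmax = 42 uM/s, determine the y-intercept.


y-intercept = 1/Vmax
= 1/42
= 0.0238 s/uM

0.0238 s/uM


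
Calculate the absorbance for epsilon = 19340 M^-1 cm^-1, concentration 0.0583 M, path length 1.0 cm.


A = epsilon * c * l
A = 19340 * 0.0583 * 1.0
A = 1127.522

1127.522


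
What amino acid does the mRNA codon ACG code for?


Standard genetic code lookup.
Codon ACG -> Thr

Thr


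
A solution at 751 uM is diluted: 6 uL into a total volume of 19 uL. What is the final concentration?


C2 = C1 * V1 / V2
C2 = 751 * 6 / 19
C2 = 237.1579 uM

237.1579 uM


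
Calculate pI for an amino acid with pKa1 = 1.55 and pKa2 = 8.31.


pI = (pKa1 + pKa2) / 2
pI = (1.55 + 8.31) / 2
pI = 4.93

4.93


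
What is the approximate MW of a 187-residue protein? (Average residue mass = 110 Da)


MW = n_residues * 110 Da
MW = 187 * 110
MW = 20570 Da

20570 Da


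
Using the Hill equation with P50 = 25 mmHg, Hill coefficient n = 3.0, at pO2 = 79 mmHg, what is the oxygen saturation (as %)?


Y = pO2^n / (P50^n + pO2^n)
Y = 79^3.0 / (25^3.0 + 79^3.0)
Y = 96.93%

96.93%
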